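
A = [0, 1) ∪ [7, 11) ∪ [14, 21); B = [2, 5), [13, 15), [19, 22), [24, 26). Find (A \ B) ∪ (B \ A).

A \ B = [0, 1), [7, 11), [15, 19).
B \ A = [2, 5), [13, 14), [21, 22), [24, 26).
Union of the two gives the symmetric difference.

[0, 1) ∪ [2, 5) ∪ [7, 11) ∪ [13, 14) ∪ [15, 19) ∪ [21, 22) ∪ [24, 26)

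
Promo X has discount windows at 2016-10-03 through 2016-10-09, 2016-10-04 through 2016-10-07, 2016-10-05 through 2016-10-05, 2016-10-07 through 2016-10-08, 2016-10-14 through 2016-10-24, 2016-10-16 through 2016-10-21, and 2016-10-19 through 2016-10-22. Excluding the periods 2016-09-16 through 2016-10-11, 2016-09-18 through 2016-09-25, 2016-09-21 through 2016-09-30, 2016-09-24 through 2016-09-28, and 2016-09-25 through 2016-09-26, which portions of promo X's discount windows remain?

2016-10-14 through 2016-10-24

Merge the first list: 2016-10-03 through 2016-10-09, 2016-10-14 through 2016-10-24.
Merge the second list: 2016-09-16 through 2016-10-11.
2016-10-03 through 2016-10-09: entirely removed.
2016-10-14 through 2016-10-24: nothing removed.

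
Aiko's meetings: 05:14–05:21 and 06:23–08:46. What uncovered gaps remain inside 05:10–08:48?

05:10–05:14, 05:21–06:23, 08:46–08:48

After merging, the occupied span is 05:14–05:21, 06:23–08:46.
Uncovered inside 05:10–08:48: 05:10–05:14, 05:21–06:23, 08:46–08:48.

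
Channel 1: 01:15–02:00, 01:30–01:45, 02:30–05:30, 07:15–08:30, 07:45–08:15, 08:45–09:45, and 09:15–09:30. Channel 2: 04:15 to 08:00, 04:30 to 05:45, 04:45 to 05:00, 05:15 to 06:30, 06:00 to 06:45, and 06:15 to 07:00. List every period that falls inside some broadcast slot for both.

04:15-05:30, 07:15-08:00

Merge the first list: 01:15-02:00, 02:30-05:30, 07:15-08:30, 08:45-09:45.
Merge the second list: 04:15-08:00.
01:15-02:00 falls entirely outside B.
02:30-05:30 overlaps B on 04:15-05:30.
07:15-08:30 overlaps B on 07:15-08:00.
08:45-09:45 falls entirely outside B.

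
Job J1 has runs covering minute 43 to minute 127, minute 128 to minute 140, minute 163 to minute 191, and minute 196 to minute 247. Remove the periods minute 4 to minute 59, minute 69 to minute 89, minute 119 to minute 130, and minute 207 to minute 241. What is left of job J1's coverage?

minute 43 to minute 127 \ B = minute 59 to minute 69, minute 89 to minute 119.
minute 128 to minute 140 \ B = minute 130 to minute 140.
minute 163 to minute 191: nothing removed.
minute 196 to minute 247 \ B = minute 196 to minute 207, minute 241 to minute 247.

minute 59 to minute 69, minute 89 to minute 119, minute 130 to minute 140, minute 163 to minute 191, minute 196 to minute 207, minute 241 to minute 247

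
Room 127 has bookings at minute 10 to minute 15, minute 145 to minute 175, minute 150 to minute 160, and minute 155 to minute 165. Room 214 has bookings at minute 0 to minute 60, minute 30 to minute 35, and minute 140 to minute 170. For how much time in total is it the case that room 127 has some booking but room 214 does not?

5 minutes

A, merged: minute 10 to minute 15, minute 145 to minute 175.
B, merged: minute 0 to minute 60, minute 140 to minute 170.
A \ B = minute 170 to minute 175.
Total: 5 minutes.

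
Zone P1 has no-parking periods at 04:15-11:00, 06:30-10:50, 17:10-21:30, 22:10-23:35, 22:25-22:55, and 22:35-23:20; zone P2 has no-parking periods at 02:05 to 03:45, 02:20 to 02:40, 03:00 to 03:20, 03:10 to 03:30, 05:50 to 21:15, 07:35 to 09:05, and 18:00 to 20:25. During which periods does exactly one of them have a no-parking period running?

02:05–03:45, 04:15–05:50, 11:00–17:10, 21:15–21:30, 22:10–23:35

First set merges to 04:15–11:00, 17:10–21:30, 22:10–23:35.
Second set merges to 02:05–03:45, 05:50–21:15.
Only in the first: 04:15–05:50, 21:15–21:30, 22:10–23:35.
Only in the second: 02:05–03:45, 11:00–17:10.
Together these are the periods covered by exactly one.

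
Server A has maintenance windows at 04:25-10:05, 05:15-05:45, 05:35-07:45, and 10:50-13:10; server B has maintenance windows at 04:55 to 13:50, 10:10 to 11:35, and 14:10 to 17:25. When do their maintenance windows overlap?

A, merged: 04:25-10:05, 10:50-13:10.
B, merged: 04:55-13:50, 14:10-17:25.
04:25-10:05 overlaps B on 04:55-10:05.
10:50-13:10 overlaps B on 10:50-13:10.

04:55-10:05, 10:50-13:10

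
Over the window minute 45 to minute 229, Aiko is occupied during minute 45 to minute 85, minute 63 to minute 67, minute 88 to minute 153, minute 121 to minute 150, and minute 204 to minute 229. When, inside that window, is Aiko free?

Covered (merged): minute 45 to minute 85, minute 88 to minute 153, minute 204 to minute 229.
Gaps within minute 45 to minute 229: minute 85 to minute 88, minute 153 to minute 204.

minute 85 to minute 88, minute 153 to minute 204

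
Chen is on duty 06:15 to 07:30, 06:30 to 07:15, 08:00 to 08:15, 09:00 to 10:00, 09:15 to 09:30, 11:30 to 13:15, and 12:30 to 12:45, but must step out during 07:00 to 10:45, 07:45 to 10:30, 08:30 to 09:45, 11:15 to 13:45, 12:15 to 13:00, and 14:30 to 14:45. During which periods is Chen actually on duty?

Merge the first list: 06:15–07:30, 08:00–08:15, 09:00–10:00, 11:30–13:15.
Merge the second list: 07:00–10:45, 11:15–13:45, 14:30–14:45.
06:15–07:30 with B removed leaves 06:15–07:00.
08:00–08:15 lies entirely inside B → drops out.
09:00–10:00 lies entirely inside B → drops out.
11:30–13:15 lies entirely inside B → drops out.

06:15–07:00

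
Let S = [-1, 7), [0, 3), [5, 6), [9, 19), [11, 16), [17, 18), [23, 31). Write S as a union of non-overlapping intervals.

[0, 3) overlaps/touches [-1, 7) → extend to [-1, 7).
[5, 6) overlaps/touches [-1, 7) → extend to [-1, 7).
[9, 19) is disjoint → start new block.
[11, 16) overlaps/touches [9, 19) → extend to [9, 19).
[17, 18) overlaps/touches [9, 19) → extend to [9, 19).
[23, 31) is disjoint → start new block.

[-1, 7) ∪ [9, 19) ∪ [23, 31)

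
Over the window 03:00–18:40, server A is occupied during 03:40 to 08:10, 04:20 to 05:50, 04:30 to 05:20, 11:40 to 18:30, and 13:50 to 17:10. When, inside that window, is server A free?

03:00–03:40, 08:10–11:40, 18:30–18:40

Covered (merged): 03:40–08:10, 11:40–18:30.
Gaps within 03:00–18:40: 03:00–03:40, 08:10–11:40, 18:30–18:40.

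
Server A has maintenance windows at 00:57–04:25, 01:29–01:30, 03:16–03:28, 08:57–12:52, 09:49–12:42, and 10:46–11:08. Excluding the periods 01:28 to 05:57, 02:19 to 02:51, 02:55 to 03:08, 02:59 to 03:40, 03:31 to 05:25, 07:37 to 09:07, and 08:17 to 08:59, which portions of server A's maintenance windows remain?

Merge the first list: 00:57-04:25, 08:57-12:52.
Merge the second list: 01:28-05:57, 07:37-09:07.
00:57-04:25 minus B → 00:57-01:28.
08:57-12:52 minus B → 09:07-12:52.

00:57-01:28, 09:07-12:52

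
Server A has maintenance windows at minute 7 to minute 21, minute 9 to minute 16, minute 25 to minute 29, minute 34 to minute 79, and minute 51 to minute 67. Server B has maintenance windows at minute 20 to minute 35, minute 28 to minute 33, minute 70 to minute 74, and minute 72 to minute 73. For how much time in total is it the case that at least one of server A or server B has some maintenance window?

First set merges to minute 7 to minute 21, minute 25 to minute 29, minute 34 to minute 79.
Second set merges to minute 20 to minute 35, minute 70 to minute 74.
A ∪ B = minute 7 to minute 79.
Total: 72 minutes.

72 minutes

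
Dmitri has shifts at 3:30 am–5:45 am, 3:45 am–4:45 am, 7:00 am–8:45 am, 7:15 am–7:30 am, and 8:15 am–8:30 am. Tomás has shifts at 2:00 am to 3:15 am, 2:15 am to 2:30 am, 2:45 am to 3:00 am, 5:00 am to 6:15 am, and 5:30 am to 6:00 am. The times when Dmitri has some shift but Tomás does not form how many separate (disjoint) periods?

2

A, merged: 3:30 am-5:45 am, 7:00 am-8:45 am.
B, merged: 2:00 am-3:15 am, 5:00 am-6:15 am.
A \ B = 3:30 am-5:00 am, 7:00 am-8:45 am.
That is 2 disjoint pieces.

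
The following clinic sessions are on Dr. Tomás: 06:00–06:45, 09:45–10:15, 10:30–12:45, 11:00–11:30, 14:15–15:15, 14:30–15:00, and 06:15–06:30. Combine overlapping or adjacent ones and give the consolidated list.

06:00–06:45, 09:45–10:15, 10:30–12:45, 14:15–15:15

Sort by start: 06:00–06:45, 06:15–06:30, 09:45–10:15, 10:30–12:45, 11:00–11:30, 14:15–15:15, 14:30–15:00.
06:15–06:30 overlaps/touches 06:00–06:45 → extend to 06:00–06:45.
09:45–10:15 is disjoint → start new block.
10:30–12:45 is disjoint → start new block.
11:00–11:30 overlaps/touches 10:30–12:45 → extend to 10:30–12:45.
14:15–15:15 is disjoint → start new block.
14:30–15:00 overlaps/touches 14:15–15:15 → extend to 14:15–15:15.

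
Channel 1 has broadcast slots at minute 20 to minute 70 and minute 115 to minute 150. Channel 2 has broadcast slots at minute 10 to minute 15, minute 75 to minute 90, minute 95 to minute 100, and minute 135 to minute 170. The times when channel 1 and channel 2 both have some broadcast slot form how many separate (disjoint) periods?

1

A ∩ B = minute 135 to minute 150.
That is 1 disjoint piece.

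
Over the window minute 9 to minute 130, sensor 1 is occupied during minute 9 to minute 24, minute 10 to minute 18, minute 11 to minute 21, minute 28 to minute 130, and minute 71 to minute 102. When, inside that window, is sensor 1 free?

minute 24 to minute 28

After merging, the occupied span is minute 9 to minute 24, minute 28 to minute 130.
Complement within minute 9 to minute 130: minute 24 to minute 28.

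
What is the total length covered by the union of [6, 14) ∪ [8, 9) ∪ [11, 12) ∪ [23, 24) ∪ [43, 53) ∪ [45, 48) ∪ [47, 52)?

Merged: [6, 14), [23, 24), [43, 53).
Lengths: 8 + 1 + 10 = 19.

19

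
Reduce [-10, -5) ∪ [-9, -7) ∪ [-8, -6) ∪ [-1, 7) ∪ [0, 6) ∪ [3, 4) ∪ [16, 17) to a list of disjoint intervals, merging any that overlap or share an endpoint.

[-9, -7) overlaps/touches [-10, -5) → extend to [-10, -5).
[-8, -6) overlaps/touches [-10, -5) → extend to [-10, -5).
[-1, 7) is disjoint → start new block.
[0, 6) overlaps/touches [-1, 7) → extend to [-1, 7).
[3, 4) overlaps/touches [-1, 7) → extend to [-1, 7).
[16, 17) is disjoint → start new block.

[-10, -5) ∪ [-1, 7) ∪ [16, 17)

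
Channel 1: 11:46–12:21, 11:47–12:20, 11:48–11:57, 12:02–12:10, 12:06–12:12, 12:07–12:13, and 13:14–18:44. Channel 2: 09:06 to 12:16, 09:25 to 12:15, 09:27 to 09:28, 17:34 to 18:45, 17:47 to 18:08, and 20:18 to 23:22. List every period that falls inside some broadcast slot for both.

11:46–12:16, 17:34–18:44

Merge the first list: 11:46–12:21, 13:14–18:44.
Merge the second list: 09:06–12:16, 17:34–18:45, 20:18–23:22.
11:46–12:21 overlaps B on 11:46–12:16.
13:14–18:44 overlaps B on 17:34–18:44.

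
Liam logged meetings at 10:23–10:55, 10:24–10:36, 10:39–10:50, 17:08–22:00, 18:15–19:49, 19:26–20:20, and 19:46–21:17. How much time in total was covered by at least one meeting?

5 h 24 min

Merged: 10:23-10:55, 17:08-22:00.
Lengths: 32 min + 4 h 52 min = 5 h 24 min.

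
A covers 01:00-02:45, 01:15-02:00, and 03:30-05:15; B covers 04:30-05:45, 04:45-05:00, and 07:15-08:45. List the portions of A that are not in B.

Merge the first list: 01:00–02:45, 03:30–05:15.
Merge the second list: 04:30–05:45, 07:15–08:45.
01:00–02:45: no B overlap → unchanged.
03:30–05:15 minus B → 03:30–04:30.

01:00–02:45, 03:30–04:30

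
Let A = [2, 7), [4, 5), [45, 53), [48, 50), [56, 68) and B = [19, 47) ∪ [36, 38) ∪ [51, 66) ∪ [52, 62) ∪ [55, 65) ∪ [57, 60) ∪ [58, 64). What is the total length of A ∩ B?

A, merged: [2, 7), [45, 53), [56, 68).
B, merged: [19, 47), [51, 66).
A ∩ B = [45, 47), [51, 53), [56, 66).
Total: 2 + 2 + 10 = 14.

14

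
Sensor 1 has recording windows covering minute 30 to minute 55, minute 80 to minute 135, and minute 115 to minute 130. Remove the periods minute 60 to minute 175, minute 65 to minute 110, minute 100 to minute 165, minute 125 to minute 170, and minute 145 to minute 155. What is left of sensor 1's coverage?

minute 30 to minute 55

First set merges to minute 30 to minute 55, minute 80 to minute 135.
Second set merges to minute 60 to minute 175.
minute 30 to minute 55: no B overlap → unchanged.
minute 80 to minute 135: fully covered by B → removed.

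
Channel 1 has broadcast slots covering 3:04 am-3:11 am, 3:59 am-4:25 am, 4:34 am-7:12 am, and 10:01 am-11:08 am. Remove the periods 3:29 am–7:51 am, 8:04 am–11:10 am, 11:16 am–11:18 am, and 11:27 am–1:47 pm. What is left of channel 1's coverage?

3:04 am–3:11 am

3:04 am–3:11 am: no B overlap → unchanged.
3:59 am–4:25 am: fully covered by B → removed.
4:34 am–7:12 am: fully covered by B → removed.
10:01 am–11:08 am: fully covered by B → removed.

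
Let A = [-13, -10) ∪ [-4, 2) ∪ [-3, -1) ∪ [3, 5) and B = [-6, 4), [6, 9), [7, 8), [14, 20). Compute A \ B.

A, merged: [-13, -10), [-4, 2), [3, 5).
B, merged: [-6, 4), [6, 9), [14, 20).
[-13, -10): no B overlap → unchanged.
[-4, 2): fully covered by B → removed.
[3, 5) minus B → [4, 5).

[-13, -10) ∪ [4, 5)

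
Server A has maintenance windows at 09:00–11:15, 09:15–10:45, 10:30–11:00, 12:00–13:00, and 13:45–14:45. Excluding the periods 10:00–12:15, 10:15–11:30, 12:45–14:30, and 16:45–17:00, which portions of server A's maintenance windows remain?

A, merged: 09:00–11:15, 12:00–13:00, 13:45–14:45.
B, merged: 10:00–12:15, 12:45–14:30, 16:45–17:00.
09:00–11:15 minus B → 09:00–10:00.
12:00–13:00 minus B → 12:15–12:45.
13:45–14:45 minus B → 14:30–14:45.

09:00–10:00, 12:15–12:45, 14:30–14:45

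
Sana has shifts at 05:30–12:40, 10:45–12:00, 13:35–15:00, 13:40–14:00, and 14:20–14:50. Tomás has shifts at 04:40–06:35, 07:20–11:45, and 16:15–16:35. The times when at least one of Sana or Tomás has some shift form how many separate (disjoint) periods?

A, merged: 05:30–12:40, 13:35–15:00.
A ∪ B = 04:40–12:40, 13:35–15:00, 16:15–16:35.
That is 3 disjoint pieces.

3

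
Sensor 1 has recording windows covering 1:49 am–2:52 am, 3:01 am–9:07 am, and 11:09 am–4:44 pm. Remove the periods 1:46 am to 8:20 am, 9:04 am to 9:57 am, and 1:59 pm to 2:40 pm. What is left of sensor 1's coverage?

8:20 am–9:04 am, 11:09 am–1:59 pm, 2:40 pm–4:44 pm

1:49 am–2:52 am lies entirely inside B → drops out.
3:01 am–9:07 am with B removed leaves 8:20 am–9:04 am.
11:09 am–4:44 pm with B removed leaves 11:09 am–1:59 pm, 2:40 pm–4:44 pm.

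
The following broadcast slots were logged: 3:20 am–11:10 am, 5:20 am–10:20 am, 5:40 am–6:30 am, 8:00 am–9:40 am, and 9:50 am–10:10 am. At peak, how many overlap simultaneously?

Sweep endpoints in order; track running count of active intervals.
Peak of 3 reached at 5:40 am.

3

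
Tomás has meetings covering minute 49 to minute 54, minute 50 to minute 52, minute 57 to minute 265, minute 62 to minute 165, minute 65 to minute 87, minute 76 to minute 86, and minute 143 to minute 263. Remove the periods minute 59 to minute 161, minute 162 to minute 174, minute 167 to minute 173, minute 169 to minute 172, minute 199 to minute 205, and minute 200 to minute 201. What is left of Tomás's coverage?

A, merged: minute 49 to minute 54, minute 57 to minute 265.
B, merged: minute 59 to minute 161, minute 162 to minute 174, minute 199 to minute 205.
minute 49 to minute 54 is untouched.
minute 57 to minute 265 with B removed leaves minute 57 to minute 59, minute 161 to minute 162, minute 174 to minute 199, minute 205 to minute 265.

minute 49 to minute 54, minute 57 to minute 59, minute 161 to minute 162, minute 174 to minute 199, minute 205 to minute 265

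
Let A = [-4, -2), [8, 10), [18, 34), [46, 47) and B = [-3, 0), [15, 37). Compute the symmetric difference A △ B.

A but not B: [-4, -3), [8, 10), [46, 47).
B but not A: [-2, 0), [15, 18), [34, 37).
Combining gives A △ B.

[-4, -3) ∪ [-2, 0) ∪ [8, 10) ∪ [15, 18) ∪ [34, 37) ∪ [46, 47)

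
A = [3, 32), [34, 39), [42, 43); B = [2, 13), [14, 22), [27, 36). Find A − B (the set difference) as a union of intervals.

[13, 14) ∪ [22, 27) ∪ [36, 39) ∪ [42, 43)

[3, 32) \ B = [13, 14), [22, 27).
[34, 39) \ B = [36, 39).
[42, 43): nothing removed.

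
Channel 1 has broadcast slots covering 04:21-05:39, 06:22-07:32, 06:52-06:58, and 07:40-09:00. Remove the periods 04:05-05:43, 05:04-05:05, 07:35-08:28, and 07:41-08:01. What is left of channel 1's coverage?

06:22–07:32, 08:28–09:00

A, merged: 04:21–05:39, 06:22–07:32, 07:40–09:00.
B, merged: 04:05–05:43, 07:35–08:28.
04:21–05:39: fully covered by B → removed.
06:22–07:32: no B overlap → unchanged.
07:40–09:00 minus B → 08:28–09:00.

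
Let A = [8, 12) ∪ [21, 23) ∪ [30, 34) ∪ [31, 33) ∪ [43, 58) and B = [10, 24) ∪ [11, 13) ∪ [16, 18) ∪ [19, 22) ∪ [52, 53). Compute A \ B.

[8, 10) ∪ [30, 34) ∪ [43, 52) ∪ [53, 58)

Merge the first list: [8, 12), [21, 23), [30, 34), [43, 58).
Merge the second list: [10, 24), [52, 53).
[8, 12) with B removed leaves [8, 10).
[21, 23) lies entirely inside B → drops out.
[30, 34) is untouched.
[43, 58) with B removed leaves [43, 52), [53, 58).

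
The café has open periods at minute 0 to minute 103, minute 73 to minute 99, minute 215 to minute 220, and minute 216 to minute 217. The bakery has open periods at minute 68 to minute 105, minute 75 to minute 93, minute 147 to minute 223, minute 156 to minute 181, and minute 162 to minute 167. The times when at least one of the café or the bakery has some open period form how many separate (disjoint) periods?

2

A, merged: minute 0 to minute 103, minute 215 to minute 220.
B, merged: minute 68 to minute 105, minute 147 to minute 223.
A ∪ B = minute 0 to minute 105, minute 147 to minute 223.
That is 2 disjoint pieces.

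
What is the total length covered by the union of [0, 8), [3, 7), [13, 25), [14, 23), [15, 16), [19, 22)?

Merged: [0, 8), [13, 25).
Lengths: 8 + 12 = 20.

20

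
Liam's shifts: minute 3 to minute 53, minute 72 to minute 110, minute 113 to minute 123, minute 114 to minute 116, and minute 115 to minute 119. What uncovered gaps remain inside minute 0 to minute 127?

minute 0 to minute 3, minute 53 to minute 72, minute 110 to minute 113, minute 123 to minute 127

Covered (merged): minute 3 to minute 53, minute 72 to minute 110, minute 113 to minute 123.
Complement within minute 0 to minute 127: minute 0 to minute 3, minute 53 to minute 72, minute 110 to minute 113, minute 123 to minute 127.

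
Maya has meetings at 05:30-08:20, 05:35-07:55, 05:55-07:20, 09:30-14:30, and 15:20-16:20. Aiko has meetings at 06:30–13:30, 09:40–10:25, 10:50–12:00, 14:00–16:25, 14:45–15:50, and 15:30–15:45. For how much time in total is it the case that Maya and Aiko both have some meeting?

A, merged: 05:30–08:20, 09:30–14:30, 15:20–16:20.
B, merged: 06:30–13:30, 14:00–16:25.
A ∩ B = 06:30–08:20, 09:30–13:30, 14:00–14:30, 15:20–16:20.
Total: 1 h 50 min + 4 h + 30 min + 1 h = 7 h 20 min.

7 h 20 min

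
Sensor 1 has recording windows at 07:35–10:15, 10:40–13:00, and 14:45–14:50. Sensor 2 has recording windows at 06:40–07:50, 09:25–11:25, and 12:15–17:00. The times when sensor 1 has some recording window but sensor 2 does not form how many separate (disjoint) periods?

2

A \ B = 07:50-09:25, 11:25-12:15.
That is 2 disjoint pieces.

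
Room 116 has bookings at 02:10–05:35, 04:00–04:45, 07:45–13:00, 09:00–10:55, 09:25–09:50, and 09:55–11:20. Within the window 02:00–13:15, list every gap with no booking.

The merged coverage is 02:10–05:35, 07:45–13:00.
Uncovered inside 02:00–13:15: 02:00–02:10, 05:35–07:45, 13:00–13:15.

02:00–02:10, 05:35–07:45, 13:00–13:15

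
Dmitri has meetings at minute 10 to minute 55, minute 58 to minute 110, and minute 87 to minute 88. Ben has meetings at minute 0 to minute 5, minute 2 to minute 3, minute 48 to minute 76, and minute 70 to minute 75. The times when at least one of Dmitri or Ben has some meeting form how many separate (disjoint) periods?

Merge the first list: minute 10 to minute 55, minute 58 to minute 110.
Merge the second list: minute 0 to minute 5, minute 48 to minute 76.
A ∪ B = minute 0 to minute 5, minute 10 to minute 110.
That is 2 disjoint pieces.

2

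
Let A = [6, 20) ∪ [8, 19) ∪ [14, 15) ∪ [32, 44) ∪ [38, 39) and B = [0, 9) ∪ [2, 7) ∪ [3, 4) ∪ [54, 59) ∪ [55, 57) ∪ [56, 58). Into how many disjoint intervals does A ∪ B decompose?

Merge the first list: [6, 20), [32, 44).
Merge the second list: [0, 9), [54, 59).
A ∪ B = [0, 20), [32, 44), [54, 59).
That is 3 disjoint pieces.

3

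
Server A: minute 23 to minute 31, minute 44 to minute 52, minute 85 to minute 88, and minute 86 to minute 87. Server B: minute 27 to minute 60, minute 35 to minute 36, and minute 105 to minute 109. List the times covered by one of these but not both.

First set merges to minute 23 to minute 31, minute 44 to minute 52, minute 85 to minute 88.
Second set merges to minute 27 to minute 60, minute 105 to minute 109.
A \ B = minute 23 to minute 27, minute 85 to minute 88.
B \ A = minute 31 to minute 44, minute 52 to minute 60, minute 105 to minute 109.
Union of the two gives the symmetric difference.

minute 23 to minute 27, minute 31 to minute 44, minute 52 to minute 60, minute 85 to minute 88, minute 105 to minute 109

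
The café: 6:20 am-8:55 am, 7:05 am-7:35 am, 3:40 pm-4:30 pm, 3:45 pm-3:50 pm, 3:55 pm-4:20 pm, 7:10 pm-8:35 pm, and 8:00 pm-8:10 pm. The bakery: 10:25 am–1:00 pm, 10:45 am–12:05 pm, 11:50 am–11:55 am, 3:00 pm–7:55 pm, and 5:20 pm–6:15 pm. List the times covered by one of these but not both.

A, merged: 6:20 am–8:55 am, 3:40 pm–4:30 pm, 7:10 pm–8:35 pm.
B, merged: 10:25 am–1:00 pm, 3:00 pm–7:55 pm.
A but not B: 6:20 am–8:55 am, 7:55 pm–8:35 pm.
B but not A: 10:25 am–1:00 pm, 3:00 pm–3:40 pm, 4:30 pm–7:10 pm.
Combining gives A △ B.

6:20 am–8:55 am, 10:25 am–1:00 pm, 3:00 pm–3:40 pm, 4:30 pm–7:10 pm, 7:55 pm–8:35 pm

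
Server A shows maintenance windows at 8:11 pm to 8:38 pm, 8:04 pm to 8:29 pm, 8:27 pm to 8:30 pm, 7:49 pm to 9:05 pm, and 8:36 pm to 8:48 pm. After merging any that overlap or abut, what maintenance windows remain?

7:49 pm–9:05 pm

Sort by start: 7:49 pm–9:05 pm, 8:04 pm–8:29 pm, 8:11 pm–8:38 pm, 8:27 pm–8:30 pm, 8:36 pm–8:48 pm.
8:04 pm–8:29 pm overlaps/touches 7:49 pm–9:05 pm → extend to 7:49 pm–9:05 pm.
8:11 pm–8:38 pm overlaps/touches 7:49 pm–9:05 pm → extend to 7:49 pm–9:05 pm.
8:27 pm–8:30 pm overlaps/touches 7:49 pm–9:05 pm → extend to 7:49 pm–9:05 pm.
8:36 pm–8:48 pm overlaps/touches 7:49 pm–9:05 pm → extend to 7:49 pm–9:05 pm.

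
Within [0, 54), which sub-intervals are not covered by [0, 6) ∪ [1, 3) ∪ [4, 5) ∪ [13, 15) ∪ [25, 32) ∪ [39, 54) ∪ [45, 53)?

[6, 13) ∪ [15, 25) ∪ [32, 39)

The merged coverage is [0, 6), [13, 15), [25, 32), [39, 54).
Gaps within [0, 54): [6, 13), [15, 25), [32, 39).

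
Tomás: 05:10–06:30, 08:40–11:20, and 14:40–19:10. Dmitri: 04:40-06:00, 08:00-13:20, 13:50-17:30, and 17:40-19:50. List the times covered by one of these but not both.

04:40-05:10, 06:00-06:30, 08:00-08:40, 11:20-13:20, 13:50-14:40, 17:30-17:40, 19:10-19:50

Only in the first: 06:00-06:30, 17:30-17:40.
Only in the second: 04:40-05:10, 08:00-08:40, 11:20-13:20, 13:50-14:40, 19:10-19:50.
Together these are the periods covered by exactly one.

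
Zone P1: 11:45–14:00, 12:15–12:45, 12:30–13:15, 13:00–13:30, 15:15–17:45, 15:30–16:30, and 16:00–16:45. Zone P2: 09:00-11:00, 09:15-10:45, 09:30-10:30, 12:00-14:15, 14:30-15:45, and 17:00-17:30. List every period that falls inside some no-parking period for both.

First set merges to 11:45–14:00, 15:15–17:45.
Second set merges to 09:00–11:00, 12:00–14:15, 14:30–15:45, 17:00–17:30.
11:45–14:00 meets the second set on 12:00–14:00.
15:15–17:45 meets the second set on 15:15–15:45, 17:00–17:30.

12:00–14:00, 15:15–15:45, 17:00–17:30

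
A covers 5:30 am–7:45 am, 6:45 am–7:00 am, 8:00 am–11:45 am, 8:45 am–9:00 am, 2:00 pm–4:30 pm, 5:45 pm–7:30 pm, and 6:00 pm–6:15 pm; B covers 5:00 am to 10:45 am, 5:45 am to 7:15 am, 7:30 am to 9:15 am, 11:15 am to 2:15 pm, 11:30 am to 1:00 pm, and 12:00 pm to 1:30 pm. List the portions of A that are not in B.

10:45 am–11:15 am, 2:15 pm–4:30 pm, 5:45 pm–7:30 pm

A, merged: 5:30 am–7:45 am, 8:00 am–11:45 am, 2:00 pm–4:30 pm, 5:45 pm–7:30 pm.
B, merged: 5:00 am–10:45 am, 11:15 am–2:15 pm.
5:30 am–7:45 am: entirely removed.
8:00 am–11:45 am \ B = 10:45 am–11:15 am.
2:00 pm–4:30 pm \ B = 2:15 pm–4:30 pm.
5:45 pm–7:30 pm: nothing removed.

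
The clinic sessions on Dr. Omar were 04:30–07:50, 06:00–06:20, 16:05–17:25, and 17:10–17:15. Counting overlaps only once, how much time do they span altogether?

4 h 40 min

Merged: 04:30-07:50, 16:05-17:25.
Lengths: 3 h 20 min + 1 h 20 min = 4 h 40 min.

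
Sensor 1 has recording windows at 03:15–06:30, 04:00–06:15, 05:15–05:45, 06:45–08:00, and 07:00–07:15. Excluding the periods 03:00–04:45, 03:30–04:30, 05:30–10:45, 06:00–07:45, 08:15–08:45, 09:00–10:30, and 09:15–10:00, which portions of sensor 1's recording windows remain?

A, merged: 03:15–06:30, 06:45–08:00.
B, merged: 03:00–04:45, 05:30–10:45.
03:15–06:30 \ B = 04:45–05:30.
06:45–08:00: entirely removed.

04:45–05:30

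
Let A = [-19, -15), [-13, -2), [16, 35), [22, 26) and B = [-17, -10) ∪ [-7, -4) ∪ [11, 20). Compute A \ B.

[-19, -17) ∪ [-10, -7) ∪ [-4, -2) ∪ [20, 35)

First set merges to [-19, -15), [-13, -2), [16, 35).
[-19, -15) \ B = [-19, -17).
[-13, -2) \ B = [-10, -7), [-4, -2).
[16, 35) \ B = [20, 35).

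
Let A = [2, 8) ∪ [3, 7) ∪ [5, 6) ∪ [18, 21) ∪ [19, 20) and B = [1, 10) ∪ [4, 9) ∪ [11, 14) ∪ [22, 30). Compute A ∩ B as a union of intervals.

[2, 8)

Merge the first list: [2, 8), [18, 21).
Merge the second list: [1, 10), [11, 14), [22, 30).
[2, 8) overlaps B on [2, 8).
[18, 21) falls entirely outside B.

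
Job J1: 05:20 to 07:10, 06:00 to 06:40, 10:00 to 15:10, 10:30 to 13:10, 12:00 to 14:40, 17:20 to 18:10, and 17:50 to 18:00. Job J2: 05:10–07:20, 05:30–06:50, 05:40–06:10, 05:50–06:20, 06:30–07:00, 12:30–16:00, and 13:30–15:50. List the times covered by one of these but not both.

A, merged: 05:20–07:10, 10:00–15:10, 17:20–18:10.
B, merged: 05:10–07:20, 12:30–16:00.
A \ B = 10:00–12:30, 17:20–18:10.
B \ A = 05:10–05:20, 07:10–07:20, 15:10–16:00.
Union of the two gives the symmetric difference.

05:10–05:20, 07:10–07:20, 10:00–12:30, 15:10–16:00, 17:20–18:10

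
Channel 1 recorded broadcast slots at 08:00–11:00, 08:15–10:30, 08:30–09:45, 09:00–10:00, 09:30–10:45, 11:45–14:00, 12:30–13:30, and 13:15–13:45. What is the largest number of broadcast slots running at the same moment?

5

Walk the sorted start/end points keeping a running depth.
The depth first hits 5 at 09:30.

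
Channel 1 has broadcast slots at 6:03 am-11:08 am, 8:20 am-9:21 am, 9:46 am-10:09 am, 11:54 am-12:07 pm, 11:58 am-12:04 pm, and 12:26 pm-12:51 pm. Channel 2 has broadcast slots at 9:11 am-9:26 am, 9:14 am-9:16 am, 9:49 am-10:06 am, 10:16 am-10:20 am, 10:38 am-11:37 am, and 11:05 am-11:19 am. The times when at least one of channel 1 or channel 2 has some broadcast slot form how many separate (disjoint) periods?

3

Merge the first list: 6:03 am–11:08 am, 11:54 am–12:07 pm, 12:26 pm–12:51 pm.
Merge the second list: 9:11 am–9:26 am, 9:49 am–10:06 am, 10:16 am–10:20 am, 10:38 am–11:37 am.
A ∪ B = 6:03 am–11:37 am, 11:54 am–12:07 pm, 12:26 pm–12:51 pm.
That is 3 disjoint pieces.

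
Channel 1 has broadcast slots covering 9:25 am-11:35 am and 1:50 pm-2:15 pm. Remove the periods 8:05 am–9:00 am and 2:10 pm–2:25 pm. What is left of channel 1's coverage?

9:25 am-11:35 am, 1:50 pm-2:10 pm

9:25 am-11:35 am is untouched.
1:50 pm-2:15 pm with B removed leaves 1:50 pm-2:10 pm.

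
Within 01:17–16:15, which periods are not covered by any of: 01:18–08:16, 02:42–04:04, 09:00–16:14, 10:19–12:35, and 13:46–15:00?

The merged coverage is 01:18–08:16, 09:00–16:14.
Complement within 01:17–16:15: 01:17–01:18, 08:16–09:00, 16:14–16:15.

01:17–01:18, 08:16–09:00, 16:14–16:15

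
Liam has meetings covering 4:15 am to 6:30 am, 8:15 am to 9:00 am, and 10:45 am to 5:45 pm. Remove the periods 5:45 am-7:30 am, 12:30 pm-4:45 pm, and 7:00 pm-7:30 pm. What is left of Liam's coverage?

4:15 am–5:45 am, 8:15 am–9:00 am, 10:45 am–12:30 pm, 4:45 pm–5:45 pm

4:15 am–6:30 am \ B = 4:15 am–5:45 am.
8:15 am–9:00 am: nothing removed.
10:45 am–5:45 pm \ B = 10:45 am–12:30 pm, 4:45 pm–5:45 pm.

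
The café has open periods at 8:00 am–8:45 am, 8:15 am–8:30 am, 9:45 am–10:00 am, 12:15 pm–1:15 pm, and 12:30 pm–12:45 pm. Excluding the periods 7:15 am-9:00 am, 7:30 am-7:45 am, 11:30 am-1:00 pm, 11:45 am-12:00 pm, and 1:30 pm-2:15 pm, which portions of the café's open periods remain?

First set merges to 8:00 am–8:45 am, 9:45 am–10:00 am, 12:15 pm–1:15 pm.
Second set merges to 7:15 am–9:00 am, 11:30 am–1:00 pm, 1:30 pm–2:15 pm.
8:00 am–8:45 am: entirely removed.
9:45 am–10:00 am: nothing removed.
12:15 pm–1:15 pm \ B = 1:00 pm–1:15 pm.

9:45 am–10:00 am, 1:00 pm–1:15 pm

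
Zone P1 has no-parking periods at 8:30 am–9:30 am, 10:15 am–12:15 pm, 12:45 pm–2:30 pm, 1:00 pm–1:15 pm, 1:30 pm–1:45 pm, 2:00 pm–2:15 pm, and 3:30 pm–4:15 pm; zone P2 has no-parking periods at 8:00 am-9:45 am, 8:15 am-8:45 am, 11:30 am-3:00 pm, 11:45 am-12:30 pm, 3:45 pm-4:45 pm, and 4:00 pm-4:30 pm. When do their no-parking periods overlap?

Merge the first list: 8:30 am-9:30 am, 10:15 am-12:15 pm, 12:45 pm-2:30 pm, 3:30 pm-4:15 pm.
Merge the second list: 8:00 am-9:45 am, 11:30 am-3:00 pm, 3:45 pm-4:45 pm.
8:30 am-9:30 am overlaps B on 8:30 am-9:30 am.
10:15 am-12:15 pm overlaps B on 11:30 am-12:15 pm.
12:45 pm-2:30 pm overlaps B on 12:45 pm-2:30 pm.
3:30 pm-4:15 pm overlaps B on 3:45 pm-4:15 pm.

8:30 am-9:30 am, 11:30 am-12:15 pm, 12:45 pm-2:30 pm, 3:45 pm-4:15 pm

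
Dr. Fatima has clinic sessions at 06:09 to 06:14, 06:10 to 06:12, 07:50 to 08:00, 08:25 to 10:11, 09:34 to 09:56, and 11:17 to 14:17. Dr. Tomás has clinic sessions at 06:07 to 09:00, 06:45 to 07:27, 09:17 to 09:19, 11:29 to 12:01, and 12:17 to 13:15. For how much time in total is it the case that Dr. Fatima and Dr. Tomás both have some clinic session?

2 h 22 min

Merge the first list: 06:09–06:14, 07:50–08:00, 08:25–10:11, 11:17–14:17.
Merge the second list: 06:07–09:00, 09:17–09:19, 11:29–12:01, 12:17–13:15.
A ∩ B = 06:09–06:14, 07:50–08:00, 08:25–09:00, 09:17–09:19, 11:29–12:01, 12:17–13:15.
Total: 5 min + 10 min + 35 min + 2 min + 32 min + 58 min = 2 h 22 min.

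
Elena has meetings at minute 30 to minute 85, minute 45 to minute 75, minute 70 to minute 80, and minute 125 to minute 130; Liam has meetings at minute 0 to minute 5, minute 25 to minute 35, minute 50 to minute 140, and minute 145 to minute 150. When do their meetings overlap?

Merge the first list: minute 30 to minute 85, minute 125 to minute 130.
minute 30 to minute 85 ∩ B → minute 30 to minute 35, minute 50 to minute 85.
minute 125 to minute 130 ∩ B → minute 125 to minute 130.

minute 30 to minute 35, minute 50 to minute 85, minute 125 to minute 130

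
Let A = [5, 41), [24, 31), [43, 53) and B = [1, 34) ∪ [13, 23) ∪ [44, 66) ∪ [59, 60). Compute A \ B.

Merge the first list: [5, 41), [43, 53).
Merge the second list: [1, 34), [44, 66).
[5, 41) \ B = [34, 41).
[43, 53) \ B = [43, 44).

[34, 41) ∪ [43, 44)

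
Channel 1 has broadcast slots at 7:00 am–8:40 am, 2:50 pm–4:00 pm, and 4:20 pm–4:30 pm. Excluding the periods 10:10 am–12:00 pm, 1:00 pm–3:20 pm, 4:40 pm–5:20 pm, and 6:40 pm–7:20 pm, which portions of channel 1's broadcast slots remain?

7:00 am–8:40 am: nothing removed.
2:50 pm–4:00 pm \ B = 3:20 pm–4:00 pm.
4:20 pm–4:30 pm: nothing removed.

7:00 am–8:40 am, 3:20 pm–4:00 pm, 4:20 pm–4:30 pm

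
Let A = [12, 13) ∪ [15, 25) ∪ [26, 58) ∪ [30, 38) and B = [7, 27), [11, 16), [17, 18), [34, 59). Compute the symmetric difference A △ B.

[7, 12) ∪ [13, 15) ∪ [25, 26) ∪ [27, 34) ∪ [58, 59)

A, merged: [12, 13), [15, 25), [26, 58).
B, merged: [7, 27), [34, 59).
A \ B = [27, 34).
B \ A = [7, 12), [13, 15), [25, 26), [58, 59).
Union of the two gives the symmetric difference.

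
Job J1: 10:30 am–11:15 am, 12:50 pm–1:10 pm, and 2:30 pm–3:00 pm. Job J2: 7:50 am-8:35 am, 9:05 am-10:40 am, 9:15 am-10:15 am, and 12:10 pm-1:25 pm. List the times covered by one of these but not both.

7:50 am-8:35 am, 9:05 am-10:30 am, 10:40 am-11:15 am, 12:10 pm-12:50 pm, 1:10 pm-1:25 pm, 2:30 pm-3:00 pm

Second set merges to 7:50 am-8:35 am, 9:05 am-10:40 am, 12:10 pm-1:25 pm.
A but not B: 10:40 am-11:15 am, 2:30 pm-3:00 pm.
B but not A: 7:50 am-8:35 am, 9:05 am-10:30 am, 12:10 pm-12:50 pm, 1:10 pm-1:25 pm.
Combining gives A △ B.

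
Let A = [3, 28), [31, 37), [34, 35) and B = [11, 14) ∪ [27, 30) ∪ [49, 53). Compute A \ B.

[3, 11) ∪ [14, 27) ∪ [31, 37)

First set merges to [3, 28), [31, 37).
[3, 28) \ B = [3, 11), [14, 27).
[31, 37): nothing removed.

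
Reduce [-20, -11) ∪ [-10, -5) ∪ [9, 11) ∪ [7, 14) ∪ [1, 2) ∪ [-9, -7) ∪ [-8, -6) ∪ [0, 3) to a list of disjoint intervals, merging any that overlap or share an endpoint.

Sort by start: [-20, -11), [-10, -5), [-9, -7), [-8, -6), [0, 3), [1, 2), [7, 14), [9, 11).
[-10, -5) is disjoint → start new block.
[-9, -7) overlaps/touches [-10, -5) → extend to [-10, -5).
[-8, -6) overlaps/touches [-10, -5) → extend to [-10, -5).
[0, 3) is disjoint → start new block.
[1, 2) overlaps/touches [0, 3) → extend to [0, 3).
[7, 14) is disjoint → start new block.
[9, 11) overlaps/touches [7, 14) → extend to [7, 14).

[-20, -11) ∪ [-10, -5) ∪ [0, 3) ∪ [7, 14)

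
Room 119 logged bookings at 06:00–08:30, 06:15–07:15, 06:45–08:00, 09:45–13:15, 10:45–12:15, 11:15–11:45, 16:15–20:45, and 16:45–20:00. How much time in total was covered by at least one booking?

10 h 30 min

Merged: 06:00–08:30, 09:45–13:15, 16:15–20:45.
Lengths: 2 h 30 min + 3 h 30 min + 4 h 30 min = 10 h 30 min.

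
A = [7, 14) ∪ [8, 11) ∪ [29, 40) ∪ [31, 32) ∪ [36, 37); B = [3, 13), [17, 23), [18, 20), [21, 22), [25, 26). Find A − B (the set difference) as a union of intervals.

[13, 14) ∪ [29, 40)

A, merged: [7, 14), [29, 40).
B, merged: [3, 13), [17, 23), [25, 26).
[7, 14) \ B = [13, 14).
[29, 40): nothing removed.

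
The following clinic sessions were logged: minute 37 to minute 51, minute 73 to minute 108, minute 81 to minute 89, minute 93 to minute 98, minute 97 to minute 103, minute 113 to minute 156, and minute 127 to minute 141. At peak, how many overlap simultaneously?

3

At minute 97, 3 of the intervals are simultaneously active.
No point has more.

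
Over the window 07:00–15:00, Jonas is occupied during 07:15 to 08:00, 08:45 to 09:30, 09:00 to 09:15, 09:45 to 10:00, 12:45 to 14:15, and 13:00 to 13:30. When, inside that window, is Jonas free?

07:00–07:15, 08:00–08:45, 09:30–09:45, 10:00–12:45, 14:15–15:00

The merged coverage is 07:15–08:00, 08:45–09:30, 09:45–10:00, 12:45–14:15.
Complement within 07:00–15:00: 07:00–07:15, 08:00–08:45, 09:30–09:45, 10:00–12:45, 14:15–15:00.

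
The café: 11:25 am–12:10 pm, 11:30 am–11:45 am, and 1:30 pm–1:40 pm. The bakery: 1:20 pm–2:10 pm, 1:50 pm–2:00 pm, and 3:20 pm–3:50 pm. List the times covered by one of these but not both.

Merge the first list: 11:25 am–12:10 pm, 1:30 pm–1:40 pm.
Merge the second list: 1:20 pm–2:10 pm, 3:20 pm–3:50 pm.
Only in the first: 11:25 am–12:10 pm.
Only in the second: 1:20 pm–1:30 pm, 1:40 pm–2:10 pm, 3:20 pm–3:50 pm.
Together these are the periods covered by exactly one.

11:25 am–12:10 pm, 1:20 pm–1:30 pm, 1:40 pm–2:10 pm, 3:20 pm–3:50 pm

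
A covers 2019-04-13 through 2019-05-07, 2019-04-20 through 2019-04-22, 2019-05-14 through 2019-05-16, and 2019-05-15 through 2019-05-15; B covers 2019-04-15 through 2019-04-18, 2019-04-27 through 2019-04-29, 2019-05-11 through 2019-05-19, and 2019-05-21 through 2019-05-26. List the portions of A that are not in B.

Merge the first list: 2019-04-13 through 2019-05-07, 2019-05-14 through 2019-05-16.
2019-04-13 through 2019-05-07 minus B → 2019-04-13 through 2019-04-14, 2019-04-19 through 2019-04-26, 2019-04-30 through 2019-05-07.
2019-05-14 through 2019-05-16: fully covered by B → removed.

2019-04-13 through 2019-04-14, 2019-04-19 through 2019-04-26, 2019-04-30 through 2019-05-07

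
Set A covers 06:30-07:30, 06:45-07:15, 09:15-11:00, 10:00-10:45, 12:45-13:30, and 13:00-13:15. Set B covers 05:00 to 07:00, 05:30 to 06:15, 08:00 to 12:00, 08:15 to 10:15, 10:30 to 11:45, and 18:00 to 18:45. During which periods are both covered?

A, merged: 06:30–07:30, 09:15–11:00, 12:45–13:30.
B, merged: 05:00–07:00, 08:00–12:00, 18:00–18:45.
06:30–07:30 meets the second set on 06:30–07:00.
09:15–11:00 meets the second set on 09:15–11:00.
12:45–13:30: no overlap with the second set.

06:30–07:00, 09:15–11:00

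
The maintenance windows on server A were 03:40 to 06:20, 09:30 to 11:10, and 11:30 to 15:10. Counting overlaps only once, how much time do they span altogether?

Merged: 03:40-06:20, 09:30-11:10, 11:30-15:10.
Lengths: 2 h 40 min + 1 h 40 min + 3 h 40 min = 8 h.

8 h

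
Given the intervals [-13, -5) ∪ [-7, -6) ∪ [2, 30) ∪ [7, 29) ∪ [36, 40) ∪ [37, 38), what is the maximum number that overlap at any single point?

Sweep endpoints in order; track running count of active intervals.
Peak of 2 reached at -7.

2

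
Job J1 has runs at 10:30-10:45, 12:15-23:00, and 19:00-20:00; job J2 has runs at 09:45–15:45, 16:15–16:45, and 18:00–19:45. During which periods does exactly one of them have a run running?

09:45–10:30, 10:45–12:15, 15:45–16:15, 16:45–18:00, 19:45–23:00

A, merged: 10:30–10:45, 12:15–23:00.
Only in the first: 15:45–16:15, 16:45–18:00, 19:45–23:00.
Only in the second: 09:45–10:30, 10:45–12:15.
Together these are the periods covered by exactly one.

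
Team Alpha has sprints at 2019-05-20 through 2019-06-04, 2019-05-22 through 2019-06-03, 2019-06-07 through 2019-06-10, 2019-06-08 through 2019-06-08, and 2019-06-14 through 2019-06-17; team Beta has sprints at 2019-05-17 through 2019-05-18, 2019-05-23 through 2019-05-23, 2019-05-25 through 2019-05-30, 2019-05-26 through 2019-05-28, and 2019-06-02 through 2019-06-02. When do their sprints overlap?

2019-05-23 through 2019-05-23, 2019-05-25 through 2019-05-30, 2019-06-02 through 2019-06-02

First set merges to 2019-05-20 through 2019-06-04, 2019-06-07 through 2019-06-10, 2019-06-14 through 2019-06-17.
Second set merges to 2019-05-17 through 2019-05-18, 2019-05-23 through 2019-05-23, 2019-05-25 through 2019-05-30, 2019-06-02 through 2019-06-02.
2019-05-20 through 2019-06-04 meets the second set on 2019-05-23 through 2019-05-23, 2019-05-25 through 2019-05-30, 2019-06-02 through 2019-06-02.
2019-06-07 through 2019-06-10: no overlap with the second set.
2019-06-14 through 2019-06-17: no overlap with the second set.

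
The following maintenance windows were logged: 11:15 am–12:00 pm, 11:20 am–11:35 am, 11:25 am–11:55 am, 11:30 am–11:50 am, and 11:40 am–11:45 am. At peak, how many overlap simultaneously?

Walk the sorted start/end points keeping a running depth.
The depth first hits 4 at 11:30 am.

4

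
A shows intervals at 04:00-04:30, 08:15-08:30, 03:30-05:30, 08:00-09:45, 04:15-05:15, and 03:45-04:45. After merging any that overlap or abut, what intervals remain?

03:30–05:30, 08:00–09:45

Sort by start: 03:30–05:30, 03:45–04:45, 04:00–04:30, 04:15–05:15, 08:00–09:45, 08:15–08:30.
03:45–04:45 overlaps/touches 03:30–05:30 → extend to 03:30–05:30.
04:00–04:30 overlaps/touches 03:30–05:30 → extend to 03:30–05:30.
04:15–05:15 overlaps/touches 03:30–05:30 → extend to 03:30–05:30.
08:00–09:45 is disjoint → start new block.
08:15–08:30 overlaps/touches 08:00–09:45 → extend to 08:00–09:45.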